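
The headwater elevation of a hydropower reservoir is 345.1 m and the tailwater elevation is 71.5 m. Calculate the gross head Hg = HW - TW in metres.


Hg = 345.1 - 71.5 = 273.6000 m


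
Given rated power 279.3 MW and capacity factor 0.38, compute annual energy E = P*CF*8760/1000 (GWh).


E = 279.3 * 0.38 * 8760 / 1000 = 929.7338 GWh


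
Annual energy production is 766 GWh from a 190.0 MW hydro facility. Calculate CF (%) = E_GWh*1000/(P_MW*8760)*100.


CF = 766 * 1000 / (190.0 * 8760) * 100 = 46.0226 %


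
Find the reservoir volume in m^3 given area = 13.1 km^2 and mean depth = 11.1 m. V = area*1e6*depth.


V = 13.1 * 1e6 * 11.1 = 1.4541e+08 m^3


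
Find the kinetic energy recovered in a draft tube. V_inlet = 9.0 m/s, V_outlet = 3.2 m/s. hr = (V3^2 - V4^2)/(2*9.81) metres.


hr = (9.0^2 - 3.2^2) / (2*9.81) = 3.6065 m


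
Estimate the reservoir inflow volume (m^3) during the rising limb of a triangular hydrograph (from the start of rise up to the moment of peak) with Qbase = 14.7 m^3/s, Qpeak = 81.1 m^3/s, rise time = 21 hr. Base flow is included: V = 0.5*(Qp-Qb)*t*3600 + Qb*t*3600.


V = 0.5*(81.1 - 14.7)*21*3600 + 14.7*21*3600 = 3.6212e+06 m^3


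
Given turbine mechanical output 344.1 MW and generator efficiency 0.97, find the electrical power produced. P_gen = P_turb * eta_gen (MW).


P_gen = 344.1 * 0.97 = 333.7770 MW


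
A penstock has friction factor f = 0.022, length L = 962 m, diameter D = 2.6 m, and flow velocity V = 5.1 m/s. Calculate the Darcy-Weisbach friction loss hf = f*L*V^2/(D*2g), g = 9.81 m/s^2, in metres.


hf = 0.022 * 962 * 5.1^2 / (2.6 * 2 * 9.81) = 10.7911 m


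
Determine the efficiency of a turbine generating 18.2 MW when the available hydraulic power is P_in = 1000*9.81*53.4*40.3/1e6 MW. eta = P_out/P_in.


P_in = 1000 * 9.81 * 53.4 * 40.3 / 1e6 = 21.1113 MW
eta = 18.2 / 21.1113 = 0.8621


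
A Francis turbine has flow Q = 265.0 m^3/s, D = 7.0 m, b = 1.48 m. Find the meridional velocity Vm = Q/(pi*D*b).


Vm = 265.0 / (pi * 7.0 * 1.48) = 8.1421 m/s


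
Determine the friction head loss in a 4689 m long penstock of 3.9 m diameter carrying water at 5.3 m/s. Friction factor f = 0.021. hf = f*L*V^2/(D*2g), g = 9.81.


hf = 0.021 * 4689 * 5.3^2 / (3.9 * 2 * 9.81) = 36.1483 m


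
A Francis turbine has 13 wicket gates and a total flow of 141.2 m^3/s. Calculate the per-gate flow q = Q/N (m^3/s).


q = 141.2 / 13 = 10.8615 m^3/s


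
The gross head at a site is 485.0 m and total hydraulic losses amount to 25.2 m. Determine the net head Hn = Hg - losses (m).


Hn = 485.0 - 25.2 = 459.8000 m


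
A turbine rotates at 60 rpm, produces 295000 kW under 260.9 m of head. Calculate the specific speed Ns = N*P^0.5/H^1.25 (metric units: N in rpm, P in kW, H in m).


Ns = 60 * 295000^0.5 / 260.9^1.25 = 31.0792


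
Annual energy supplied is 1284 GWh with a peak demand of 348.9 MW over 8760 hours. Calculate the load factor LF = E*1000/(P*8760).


LF = 1284 * 1000 / (348.9 * 8760) = 0.4201


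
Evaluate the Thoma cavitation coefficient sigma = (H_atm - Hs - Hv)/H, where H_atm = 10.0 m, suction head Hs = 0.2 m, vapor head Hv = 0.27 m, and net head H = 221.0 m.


sigma = (10.0 - 0.2 - 0.27) / 221.0 = 0.0431


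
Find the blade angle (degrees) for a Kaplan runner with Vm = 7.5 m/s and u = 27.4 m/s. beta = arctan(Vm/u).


beta = arctan(7.5 / 27.4) = 15.3082 degrees


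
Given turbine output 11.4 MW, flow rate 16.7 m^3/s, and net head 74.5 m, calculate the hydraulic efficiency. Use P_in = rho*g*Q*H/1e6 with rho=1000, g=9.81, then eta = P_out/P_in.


P_in = 1000 * 9.81 * 16.7 * 74.5 / 1e6 = 12.2051 MW
eta = 11.4 / 12.2051 = 0.9340


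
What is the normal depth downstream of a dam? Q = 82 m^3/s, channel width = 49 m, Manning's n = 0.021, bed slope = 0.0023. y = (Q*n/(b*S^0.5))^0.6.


y = (82 * 0.021 / (49 * 0.0023^0.5))^0.6 = 0.8298 m


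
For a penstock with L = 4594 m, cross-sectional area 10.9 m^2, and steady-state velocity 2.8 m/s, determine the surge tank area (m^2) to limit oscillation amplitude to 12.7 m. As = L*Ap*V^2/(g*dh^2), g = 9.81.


As = 4594 * 10.9 * 2.8^2 / (9.81 * 12.7^2) = 248.1173 m^2


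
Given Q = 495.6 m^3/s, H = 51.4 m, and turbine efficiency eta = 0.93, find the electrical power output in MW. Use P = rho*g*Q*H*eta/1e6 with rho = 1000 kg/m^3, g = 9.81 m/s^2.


P = 1000 * 9.81 * 495.6 * 51.4 * 0.93 / 1e6 = 232.4055 MW


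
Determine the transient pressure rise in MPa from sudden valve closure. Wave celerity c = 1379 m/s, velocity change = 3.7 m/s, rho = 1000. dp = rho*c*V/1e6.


dp = 1000 * 1379 * 3.7 / 1e6 = 5.1023 MPa


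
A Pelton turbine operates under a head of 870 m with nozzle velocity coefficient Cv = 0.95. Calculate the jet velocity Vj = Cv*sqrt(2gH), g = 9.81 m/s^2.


Vj = 0.95 * sqrt(2*9.81*870) = 124.1174 m/s


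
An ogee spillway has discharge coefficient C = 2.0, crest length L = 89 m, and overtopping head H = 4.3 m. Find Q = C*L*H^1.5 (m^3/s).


Q = 2.0 * 89 * 4.3^1.5 = 1587.1672 m^3/s


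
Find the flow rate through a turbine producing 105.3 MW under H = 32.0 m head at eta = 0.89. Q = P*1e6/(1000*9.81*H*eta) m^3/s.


Q = 105.3 * 1e6 / (1000 * 9.81 * 32.0 * 0.89) = 376.8941 m^3/s


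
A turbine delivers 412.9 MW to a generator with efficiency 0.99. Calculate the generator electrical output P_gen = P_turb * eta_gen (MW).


P_gen = 412.9 * 0.99 = 408.7710 MW


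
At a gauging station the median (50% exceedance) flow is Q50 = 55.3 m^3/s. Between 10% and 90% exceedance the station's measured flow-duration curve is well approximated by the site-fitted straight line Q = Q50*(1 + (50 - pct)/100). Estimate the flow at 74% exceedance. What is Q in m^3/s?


Q = 55.3 * (1 + (50 - 74)/100) = 42.0280 m^3/s


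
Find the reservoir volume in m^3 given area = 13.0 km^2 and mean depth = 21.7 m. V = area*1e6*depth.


V = 13.0 * 1e6 * 21.7 = 2.8210e+08 m^3


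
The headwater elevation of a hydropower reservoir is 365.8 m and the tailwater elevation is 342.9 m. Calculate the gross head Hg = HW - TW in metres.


Hg = 365.8 - 342.9 = 22.9000 m


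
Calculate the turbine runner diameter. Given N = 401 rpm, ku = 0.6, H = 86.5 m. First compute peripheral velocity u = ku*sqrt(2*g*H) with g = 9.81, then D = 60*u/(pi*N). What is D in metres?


u = 0.6 * sqrt(2*9.81*86.5) = 24.7177 m/s
D = 60 * 24.7177 / (pi * 401) = 1.1772 m


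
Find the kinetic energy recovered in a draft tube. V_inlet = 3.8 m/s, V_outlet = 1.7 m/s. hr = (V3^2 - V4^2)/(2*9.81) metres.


hr = (3.8^2 - 1.7^2) / (2*9.81) = 0.5887 m


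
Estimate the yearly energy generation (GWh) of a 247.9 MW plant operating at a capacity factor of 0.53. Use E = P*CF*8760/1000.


E = 247.9 * 0.53 * 8760 / 1000 = 1150.9501 GWh


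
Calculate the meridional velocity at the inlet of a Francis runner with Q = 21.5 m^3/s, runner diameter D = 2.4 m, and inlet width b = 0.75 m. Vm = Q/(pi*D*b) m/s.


Vm = 21.5 / (pi * 2.4 * 0.75) = 3.8020 m/s


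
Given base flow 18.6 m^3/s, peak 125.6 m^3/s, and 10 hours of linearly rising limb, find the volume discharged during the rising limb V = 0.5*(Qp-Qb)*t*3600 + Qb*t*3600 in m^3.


V = 0.5*(125.6 - 18.6)*10*3600 + 18.6*10*3600 = 2.5956e+06 m^3


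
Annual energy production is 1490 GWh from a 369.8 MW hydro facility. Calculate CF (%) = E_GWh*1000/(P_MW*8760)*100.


CF = 1490 * 1000 / (369.8 * 8760) * 100 = 45.9955 %


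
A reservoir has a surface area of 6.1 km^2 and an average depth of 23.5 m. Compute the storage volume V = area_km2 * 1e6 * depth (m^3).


V = 6.1 * 1e6 * 23.5 = 1.4335e+08 m^3


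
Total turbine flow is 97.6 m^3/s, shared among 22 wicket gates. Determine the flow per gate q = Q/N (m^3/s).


q = 97.6 / 22 = 4.4364 m^3/s


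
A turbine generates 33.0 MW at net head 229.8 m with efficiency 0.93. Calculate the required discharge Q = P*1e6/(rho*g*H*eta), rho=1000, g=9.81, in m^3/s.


Q = 33.0 * 1e6 / (1000 * 9.81 * 229.8 * 0.93) = 15.7403 m^3/s


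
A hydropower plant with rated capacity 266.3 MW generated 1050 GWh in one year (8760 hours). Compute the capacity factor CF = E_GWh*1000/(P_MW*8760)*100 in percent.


CF = 1050 * 1000 / (266.3 * 8760) * 100 = 45.0105 %


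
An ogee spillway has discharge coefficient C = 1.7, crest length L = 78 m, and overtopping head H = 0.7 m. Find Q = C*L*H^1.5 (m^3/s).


Q = 1.7 * 78 * 0.7^1.5 = 77.6588 m^3/s


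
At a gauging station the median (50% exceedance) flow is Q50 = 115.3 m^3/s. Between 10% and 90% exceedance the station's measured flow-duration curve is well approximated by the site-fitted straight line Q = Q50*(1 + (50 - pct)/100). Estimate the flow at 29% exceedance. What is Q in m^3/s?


Q = 115.3 * (1 + (50 - 29)/100) = 139.5130 m^3/s


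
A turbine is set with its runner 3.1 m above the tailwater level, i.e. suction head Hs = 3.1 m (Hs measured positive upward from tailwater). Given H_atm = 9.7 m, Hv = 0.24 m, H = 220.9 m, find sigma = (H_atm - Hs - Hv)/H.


sigma = (9.7 - 3.1 - 0.24) / 220.9 = 0.0288


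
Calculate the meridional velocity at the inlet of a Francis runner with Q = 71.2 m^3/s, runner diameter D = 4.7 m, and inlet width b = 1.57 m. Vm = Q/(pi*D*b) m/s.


Vm = 71.2 / (pi * 4.7 * 1.57) = 3.0714 m/s


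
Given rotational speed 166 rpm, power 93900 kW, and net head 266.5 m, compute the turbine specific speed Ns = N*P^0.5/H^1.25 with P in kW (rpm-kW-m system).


Ns = 166 * 93900^0.5 / 266.5^1.25 = 47.2410


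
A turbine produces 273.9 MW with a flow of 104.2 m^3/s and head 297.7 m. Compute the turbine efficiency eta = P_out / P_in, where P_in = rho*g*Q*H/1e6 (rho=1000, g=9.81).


P_in = 1000 * 9.81 * 104.2 * 297.7 / 1e6 = 304.3095 MW
eta = 273.9 / 304.3095 = 0.9001


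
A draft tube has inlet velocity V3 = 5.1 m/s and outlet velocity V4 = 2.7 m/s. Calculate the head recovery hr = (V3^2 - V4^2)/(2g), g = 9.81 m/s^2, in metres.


hr = (5.1^2 - 2.7^2) / (2*9.81) = 0.9541 m


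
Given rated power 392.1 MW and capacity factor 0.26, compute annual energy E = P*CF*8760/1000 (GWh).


E = 392.1 * 0.26 * 8760 / 1000 = 893.0470 GWh


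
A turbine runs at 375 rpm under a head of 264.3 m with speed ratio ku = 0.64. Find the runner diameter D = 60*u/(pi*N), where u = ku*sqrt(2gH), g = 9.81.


u = 0.64 * sqrt(2*9.81*264.3) = 46.0870 m/s
D = 60 * 46.0870 / (pi * 375) = 2.3472 m


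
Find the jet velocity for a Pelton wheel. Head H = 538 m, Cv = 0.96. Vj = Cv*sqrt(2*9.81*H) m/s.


Vj = 0.96 * sqrt(2*9.81*538) = 98.6306 m/s


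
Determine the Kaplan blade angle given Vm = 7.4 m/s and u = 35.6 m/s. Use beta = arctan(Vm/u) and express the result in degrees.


beta = arctan(7.4 / 35.6) = 11.7426 degrees


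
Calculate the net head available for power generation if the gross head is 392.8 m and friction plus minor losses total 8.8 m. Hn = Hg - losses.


Hn = 392.8 - 8.8 = 384.0000 m


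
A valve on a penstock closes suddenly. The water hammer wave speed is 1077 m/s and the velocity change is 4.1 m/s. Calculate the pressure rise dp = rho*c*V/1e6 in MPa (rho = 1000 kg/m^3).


dp = 1000 * 1077 * 4.1 / 1e6 = 4.4157 MPa


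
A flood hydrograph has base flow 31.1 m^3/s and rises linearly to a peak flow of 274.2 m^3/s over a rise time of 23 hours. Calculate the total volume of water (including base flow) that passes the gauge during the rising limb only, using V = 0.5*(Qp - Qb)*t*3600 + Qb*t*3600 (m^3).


V = 0.5*(274.2 - 31.1)*23*3600 + 31.1*23*3600 = 1.2639e+07 m^3


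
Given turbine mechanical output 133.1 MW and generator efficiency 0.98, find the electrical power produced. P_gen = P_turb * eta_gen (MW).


P_gen = 133.1 * 0.98 = 130.4380 MW


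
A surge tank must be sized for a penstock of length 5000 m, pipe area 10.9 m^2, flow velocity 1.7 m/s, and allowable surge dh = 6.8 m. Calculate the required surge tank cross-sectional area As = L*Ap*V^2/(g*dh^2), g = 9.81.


As = 5000 * 10.9 * 1.7^2 / (9.81 * 6.8^2) = 347.2222 m^2


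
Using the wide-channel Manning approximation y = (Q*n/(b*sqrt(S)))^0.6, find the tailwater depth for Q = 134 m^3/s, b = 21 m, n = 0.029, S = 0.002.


y = (134 * 0.029 / (21 * 0.002^0.5))^0.6 = 2.3446 m


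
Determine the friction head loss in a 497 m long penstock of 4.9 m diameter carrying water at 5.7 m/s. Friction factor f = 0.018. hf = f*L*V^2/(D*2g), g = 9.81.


hf = 0.018 * 497 * 5.7^2 / (4.9 * 2 * 9.81) = 3.0233 m


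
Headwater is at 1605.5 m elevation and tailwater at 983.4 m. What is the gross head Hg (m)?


Hg = 1605.5 - 983.4 = 622.1000 m


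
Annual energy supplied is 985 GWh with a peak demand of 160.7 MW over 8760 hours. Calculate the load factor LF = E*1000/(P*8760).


LF = 985 * 1000 / (160.7 * 8760) = 0.6997


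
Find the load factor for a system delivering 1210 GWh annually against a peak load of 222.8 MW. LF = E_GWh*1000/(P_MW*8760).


LF = 1210 * 1000 / (222.8 * 8760) = 0.6200


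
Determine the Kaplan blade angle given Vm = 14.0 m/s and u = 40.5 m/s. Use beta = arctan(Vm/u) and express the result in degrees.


beta = arctan(14.0 / 40.5) = 19.0692 degrees


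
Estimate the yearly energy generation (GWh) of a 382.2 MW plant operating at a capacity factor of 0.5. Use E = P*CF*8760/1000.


E = 382.2 * 0.5 * 8760 / 1000 = 1674.0360 GWh


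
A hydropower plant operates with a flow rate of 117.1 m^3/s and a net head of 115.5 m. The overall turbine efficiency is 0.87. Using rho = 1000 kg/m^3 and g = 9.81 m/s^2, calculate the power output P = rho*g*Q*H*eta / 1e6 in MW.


P = 1000 * 9.81 * 117.1 * 115.5 * 0.87 / 1e6 = 115.4322 MW


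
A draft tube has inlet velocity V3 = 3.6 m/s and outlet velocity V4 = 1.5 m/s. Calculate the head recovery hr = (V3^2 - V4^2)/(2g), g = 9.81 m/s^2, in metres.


hr = (3.6^2 - 1.5^2) / (2*9.81) = 0.5459 m


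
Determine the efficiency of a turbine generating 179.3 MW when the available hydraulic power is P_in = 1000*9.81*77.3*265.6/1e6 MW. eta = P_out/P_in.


P_in = 1000 * 9.81 * 77.3 * 265.6 / 1e6 = 201.4079 MW
eta = 179.3 / 201.4079 = 0.8902


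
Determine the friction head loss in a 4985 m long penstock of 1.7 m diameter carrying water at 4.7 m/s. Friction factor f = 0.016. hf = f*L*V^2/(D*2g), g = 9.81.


hf = 0.016 * 4985 * 4.7^2 / (1.7 * 2 * 9.81) = 52.8242 m


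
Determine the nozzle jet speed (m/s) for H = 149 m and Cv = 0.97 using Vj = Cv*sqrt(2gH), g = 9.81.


Vj = 0.97 * sqrt(2*9.81*149) = 52.4462 m/s


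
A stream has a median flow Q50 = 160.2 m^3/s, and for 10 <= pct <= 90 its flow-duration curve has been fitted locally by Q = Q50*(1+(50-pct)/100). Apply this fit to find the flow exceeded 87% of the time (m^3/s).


Q = 160.2 * (1 + (50 - 87)/100) = 100.9260 m^3/s


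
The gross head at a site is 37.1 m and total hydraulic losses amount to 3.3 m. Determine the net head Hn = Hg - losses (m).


Hn = 37.1 - 3.3 = 33.8000 m


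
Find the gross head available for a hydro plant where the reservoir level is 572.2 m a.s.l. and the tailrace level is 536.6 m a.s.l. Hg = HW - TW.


Hg = 572.2 - 536.6 = 35.6000 m


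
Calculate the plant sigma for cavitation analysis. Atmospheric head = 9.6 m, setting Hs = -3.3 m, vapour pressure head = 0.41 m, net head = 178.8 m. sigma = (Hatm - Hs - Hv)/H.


sigma = (9.6 - (-3.3) - 0.41) / 178.8 = 0.0699


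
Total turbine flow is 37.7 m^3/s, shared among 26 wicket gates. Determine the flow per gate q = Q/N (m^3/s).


q = 37.7 / 26 = 1.4500 m^3/s


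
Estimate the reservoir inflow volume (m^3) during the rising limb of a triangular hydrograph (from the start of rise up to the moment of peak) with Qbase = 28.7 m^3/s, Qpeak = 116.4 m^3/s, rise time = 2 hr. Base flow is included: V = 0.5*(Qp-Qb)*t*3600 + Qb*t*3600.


V = 0.5*(116.4 - 28.7)*2*3600 + 28.7*2*3600 = 522360.0000 m^3


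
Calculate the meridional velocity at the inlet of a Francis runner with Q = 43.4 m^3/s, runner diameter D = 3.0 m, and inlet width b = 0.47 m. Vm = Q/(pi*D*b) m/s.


Vm = 43.4 / (pi * 3.0 * 0.47) = 9.7976 m/s


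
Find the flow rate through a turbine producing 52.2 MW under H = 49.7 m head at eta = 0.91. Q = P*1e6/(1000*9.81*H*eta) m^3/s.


Q = 52.2 * 1e6 / (1000 * 9.81 * 49.7 * 0.91) = 117.6532 m^3/s


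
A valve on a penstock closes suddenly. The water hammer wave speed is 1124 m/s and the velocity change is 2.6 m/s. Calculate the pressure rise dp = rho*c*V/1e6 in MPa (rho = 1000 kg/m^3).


dp = 1000 * 1124 * 2.6 / 1e6 = 2.9224 MPa


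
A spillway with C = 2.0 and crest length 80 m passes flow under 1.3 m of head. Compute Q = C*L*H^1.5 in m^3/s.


Q = 2.0 * 80 * 1.3^1.5 = 237.1565 m^3/s


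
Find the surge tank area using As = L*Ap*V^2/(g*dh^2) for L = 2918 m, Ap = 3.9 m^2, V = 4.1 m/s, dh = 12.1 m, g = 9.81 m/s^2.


As = 2918 * 3.9 * 4.1^2 / (9.81 * 12.1^2) = 133.1919 m^2


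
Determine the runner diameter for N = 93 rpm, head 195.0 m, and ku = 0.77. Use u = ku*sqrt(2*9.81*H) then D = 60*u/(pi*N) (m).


u = 0.77 * sqrt(2*9.81*195.0) = 47.6275 m/s
D = 60 * 47.6275 / (pi * 93) = 9.7808 m


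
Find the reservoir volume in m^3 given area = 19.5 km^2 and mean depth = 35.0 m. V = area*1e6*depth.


V = 19.5 * 1e6 * 35.0 = 6.8250e+08 m^3


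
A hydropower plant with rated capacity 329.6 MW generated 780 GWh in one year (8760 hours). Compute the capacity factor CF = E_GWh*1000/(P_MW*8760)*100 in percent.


CF = 780 * 1000 / (329.6 * 8760) * 100 = 27.0149 %


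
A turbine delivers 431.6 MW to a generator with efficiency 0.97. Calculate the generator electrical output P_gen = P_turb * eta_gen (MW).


P_gen = 431.6 * 0.97 = 418.6520 MW


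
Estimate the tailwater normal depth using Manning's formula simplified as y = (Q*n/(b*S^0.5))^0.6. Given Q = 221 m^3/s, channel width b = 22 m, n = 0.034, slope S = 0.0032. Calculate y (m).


y = (221 * 0.034 / (22 * 0.0032^0.5))^0.6 = 2.9412 m


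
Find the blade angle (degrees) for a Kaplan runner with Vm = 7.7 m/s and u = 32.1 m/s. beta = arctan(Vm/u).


beta = arctan(7.7 / 32.1) = 13.4890 degrees


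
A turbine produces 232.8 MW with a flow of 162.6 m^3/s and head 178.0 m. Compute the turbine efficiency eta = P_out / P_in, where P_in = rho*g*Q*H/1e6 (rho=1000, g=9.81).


P_in = 1000 * 9.81 * 162.6 * 178.0 / 1e6 = 283.9289 MW
eta = 232.8 / 283.9289 = 0.8199


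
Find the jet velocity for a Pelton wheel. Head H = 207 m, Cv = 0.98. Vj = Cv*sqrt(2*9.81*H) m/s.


Vj = 0.98 * sqrt(2*9.81*207) = 62.4541 m/s


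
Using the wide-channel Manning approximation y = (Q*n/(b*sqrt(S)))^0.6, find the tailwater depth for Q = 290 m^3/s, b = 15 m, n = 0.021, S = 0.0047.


y = (290 * 0.021 / (15 * 0.0047^0.5))^0.6 = 2.9073 m


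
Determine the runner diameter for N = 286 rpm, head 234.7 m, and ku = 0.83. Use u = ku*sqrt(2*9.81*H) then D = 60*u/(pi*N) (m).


u = 0.83 * sqrt(2*9.81*234.7) = 56.3228 m/s
D = 60 * 56.3228 / (pi * 286) = 3.7611 m


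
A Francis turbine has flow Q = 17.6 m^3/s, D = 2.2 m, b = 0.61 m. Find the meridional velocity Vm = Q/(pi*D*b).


Vm = 17.6 / (pi * 2.2 * 0.61) = 4.1746 m/s


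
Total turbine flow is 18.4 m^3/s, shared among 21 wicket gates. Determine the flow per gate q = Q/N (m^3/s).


q = 18.4 / 21 = 0.8762 m^3/s


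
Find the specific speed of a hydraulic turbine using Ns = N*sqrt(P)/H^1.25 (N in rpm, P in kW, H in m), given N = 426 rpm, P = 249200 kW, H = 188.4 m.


Ns = 426 * 249200^0.5 / 188.4^1.25 = 304.6720


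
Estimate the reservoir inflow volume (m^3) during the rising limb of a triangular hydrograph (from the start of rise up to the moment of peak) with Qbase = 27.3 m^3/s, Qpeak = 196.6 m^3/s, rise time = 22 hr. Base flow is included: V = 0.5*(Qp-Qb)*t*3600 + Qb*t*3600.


V = 0.5*(196.6 - 27.3)*22*3600 + 27.3*22*3600 = 8.8664e+06 m^3


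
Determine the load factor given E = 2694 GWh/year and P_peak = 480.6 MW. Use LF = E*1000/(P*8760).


LF = 2694 * 1000 / (480.6 * 8760) = 0.6399


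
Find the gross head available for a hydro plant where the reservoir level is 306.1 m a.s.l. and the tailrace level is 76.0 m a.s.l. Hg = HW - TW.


Hg = 306.1 - 76.0 = 230.1000 m


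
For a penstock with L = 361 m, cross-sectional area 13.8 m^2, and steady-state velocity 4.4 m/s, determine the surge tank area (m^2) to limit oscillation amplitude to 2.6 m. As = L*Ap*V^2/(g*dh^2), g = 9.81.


As = 361 * 13.8 * 4.4^2 / (9.81 * 2.6^2) = 1454.3735 m^2


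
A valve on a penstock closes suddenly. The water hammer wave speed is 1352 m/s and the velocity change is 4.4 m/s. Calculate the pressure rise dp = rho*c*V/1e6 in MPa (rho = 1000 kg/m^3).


dp = 1000 * 1352 * 4.4 / 1e6 = 5.9488 MPa


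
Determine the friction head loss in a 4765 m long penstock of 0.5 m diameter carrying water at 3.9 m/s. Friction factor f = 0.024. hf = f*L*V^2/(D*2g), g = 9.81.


hf = 0.024 * 4765 * 3.9^2 / (0.5 * 2 * 9.81) = 177.3105 m


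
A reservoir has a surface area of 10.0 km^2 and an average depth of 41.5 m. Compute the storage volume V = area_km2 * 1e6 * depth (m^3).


V = 10.0 * 1e6 * 41.5 = 4.1500e+08 m^3


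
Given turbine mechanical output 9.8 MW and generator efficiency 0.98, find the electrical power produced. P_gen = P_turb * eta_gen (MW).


P_gen = 9.8 * 0.98 = 9.6040 MW


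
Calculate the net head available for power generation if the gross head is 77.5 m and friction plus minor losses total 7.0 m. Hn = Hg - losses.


Hn = 77.5 - 7.0 = 70.5000 m


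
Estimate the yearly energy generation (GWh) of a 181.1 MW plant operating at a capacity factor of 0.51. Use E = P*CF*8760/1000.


E = 181.1 * 0.51 * 8760 / 1000 = 809.0824 GWh


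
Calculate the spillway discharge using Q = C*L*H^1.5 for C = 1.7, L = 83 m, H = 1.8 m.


Q = 1.7 * 83 * 1.8^1.5 = 340.7499 m^3/s


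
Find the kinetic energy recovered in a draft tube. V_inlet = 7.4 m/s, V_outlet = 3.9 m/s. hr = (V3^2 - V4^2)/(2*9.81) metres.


hr = (7.4^2 - 3.9^2) / (2*9.81) = 2.0158 m


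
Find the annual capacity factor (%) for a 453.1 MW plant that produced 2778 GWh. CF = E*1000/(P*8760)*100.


CF = 2778 * 1000 / (453.1 * 8760) * 100 = 69.9897 %


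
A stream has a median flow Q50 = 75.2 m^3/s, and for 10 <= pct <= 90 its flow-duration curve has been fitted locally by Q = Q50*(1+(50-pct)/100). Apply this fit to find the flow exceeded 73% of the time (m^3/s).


Q = 75.2 * (1 + (50 - 73)/100) = 57.9040 m^3/s


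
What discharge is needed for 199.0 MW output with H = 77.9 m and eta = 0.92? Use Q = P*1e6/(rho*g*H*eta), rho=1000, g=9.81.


Q = 199.0 * 1e6 / (1000 * 9.81 * 77.9 * 0.92) = 283.0471 m^3/s


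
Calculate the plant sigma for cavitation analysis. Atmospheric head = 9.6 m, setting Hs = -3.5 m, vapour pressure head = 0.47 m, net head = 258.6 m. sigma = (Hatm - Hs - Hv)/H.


sigma = (9.6 - (-3.5) - 0.47) / 258.6 = 0.0488


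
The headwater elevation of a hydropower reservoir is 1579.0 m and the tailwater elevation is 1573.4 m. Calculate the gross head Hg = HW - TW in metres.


Hg = 1579.0 - 1573.4 = 5.6000 m


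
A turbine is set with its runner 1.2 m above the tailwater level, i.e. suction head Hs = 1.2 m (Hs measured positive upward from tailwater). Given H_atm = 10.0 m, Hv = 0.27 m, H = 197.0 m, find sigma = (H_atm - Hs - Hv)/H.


sigma = (10.0 - 1.2 - 0.27) / 197.0 = 0.0433


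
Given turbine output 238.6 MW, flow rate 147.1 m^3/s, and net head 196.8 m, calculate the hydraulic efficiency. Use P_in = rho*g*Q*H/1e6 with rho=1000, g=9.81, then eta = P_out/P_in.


P_in = 1000 * 9.81 * 147.1 * 196.8 / 1e6 = 283.9924 MW
eta = 238.6 / 283.9924 = 0.8402


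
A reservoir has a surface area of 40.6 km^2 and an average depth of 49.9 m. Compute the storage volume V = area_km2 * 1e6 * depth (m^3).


V = 40.6 * 1e6 * 49.9 = 2.0259e+09 m^3


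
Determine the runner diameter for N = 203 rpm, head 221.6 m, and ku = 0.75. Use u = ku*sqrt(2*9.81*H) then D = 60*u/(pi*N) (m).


u = 0.75 * sqrt(2*9.81*221.6) = 49.4533 m/s
D = 60 * 49.4533 / (pi * 203) = 4.6527 m


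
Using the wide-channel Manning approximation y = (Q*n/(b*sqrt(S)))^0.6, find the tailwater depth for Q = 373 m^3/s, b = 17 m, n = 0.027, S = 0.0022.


y = (373 * 0.027 / (17 * 0.0022^0.5))^0.6 = 4.5798 m


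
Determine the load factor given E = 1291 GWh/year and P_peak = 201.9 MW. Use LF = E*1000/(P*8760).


LF = 1291 * 1000 / (201.9 * 8760) = 0.7299


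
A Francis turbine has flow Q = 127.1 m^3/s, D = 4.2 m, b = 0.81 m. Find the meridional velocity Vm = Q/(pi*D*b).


Vm = 127.1 / (pi * 4.2 * 0.81) = 11.8922 m/s


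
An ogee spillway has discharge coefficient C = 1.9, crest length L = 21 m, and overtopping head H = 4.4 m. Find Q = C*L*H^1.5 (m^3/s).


Q = 1.9 * 21 * 4.4^1.5 = 368.2578 m^3/s


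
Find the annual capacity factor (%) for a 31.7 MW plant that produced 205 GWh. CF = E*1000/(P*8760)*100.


CF = 205 * 1000 / (31.7 * 8760) * 100 = 73.8228 %


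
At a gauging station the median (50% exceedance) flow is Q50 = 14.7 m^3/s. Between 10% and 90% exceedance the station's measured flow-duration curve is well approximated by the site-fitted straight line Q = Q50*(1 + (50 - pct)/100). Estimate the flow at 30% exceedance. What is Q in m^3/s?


Q = 14.7 * (1 + (50 - 30)/100) = 17.6400 m^3/s


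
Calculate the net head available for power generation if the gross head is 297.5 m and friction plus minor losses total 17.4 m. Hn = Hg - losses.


Hn = 297.5 - 17.4 = 280.1000 m


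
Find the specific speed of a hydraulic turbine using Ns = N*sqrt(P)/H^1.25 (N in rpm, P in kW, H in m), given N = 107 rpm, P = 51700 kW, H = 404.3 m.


Ns = 107 * 51700^0.5 / 404.3^1.25 = 13.4199


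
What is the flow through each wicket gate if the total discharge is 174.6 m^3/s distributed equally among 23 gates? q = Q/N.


q = 174.6 / 23 = 7.5913 m^3/s


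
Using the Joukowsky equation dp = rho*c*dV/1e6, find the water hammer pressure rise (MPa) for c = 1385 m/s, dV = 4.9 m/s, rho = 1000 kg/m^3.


dp = 1000 * 1385 * 4.9 / 1e6 = 6.7865 MPa


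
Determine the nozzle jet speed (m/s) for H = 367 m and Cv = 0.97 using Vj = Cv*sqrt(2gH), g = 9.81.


Vj = 0.97 * sqrt(2*9.81*367) = 82.3103 m/s


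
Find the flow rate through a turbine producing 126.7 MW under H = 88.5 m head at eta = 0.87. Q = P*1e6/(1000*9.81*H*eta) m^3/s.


Q = 126.7 * 1e6 / (1000 * 9.81 * 88.5 * 0.87) = 167.7433 m^3/s


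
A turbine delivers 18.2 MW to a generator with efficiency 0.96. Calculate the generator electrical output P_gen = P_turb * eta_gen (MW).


P_gen = 18.2 * 0.96 = 17.4720 MW


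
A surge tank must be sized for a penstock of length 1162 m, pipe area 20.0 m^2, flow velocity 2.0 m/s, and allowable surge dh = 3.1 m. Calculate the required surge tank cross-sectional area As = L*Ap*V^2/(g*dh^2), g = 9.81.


As = 1162 * 20.0 * 2.0^2 / (9.81 * 3.1^2) = 986.0609 m^2


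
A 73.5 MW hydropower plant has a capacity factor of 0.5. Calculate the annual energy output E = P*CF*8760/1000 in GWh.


E = 73.5 * 0.5 * 8760 / 1000 = 321.9300 GWh


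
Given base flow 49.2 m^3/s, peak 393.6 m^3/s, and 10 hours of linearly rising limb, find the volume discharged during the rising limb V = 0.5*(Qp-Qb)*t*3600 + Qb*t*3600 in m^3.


V = 0.5*(393.6 - 49.2)*10*3600 + 49.2*10*3600 = 7.9704e+06 m^3


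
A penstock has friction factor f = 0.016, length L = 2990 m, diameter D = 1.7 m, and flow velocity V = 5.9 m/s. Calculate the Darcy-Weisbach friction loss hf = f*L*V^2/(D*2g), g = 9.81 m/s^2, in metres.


hf = 0.016 * 2990 * 5.9^2 / (1.7 * 2 * 9.81) = 49.9284 m


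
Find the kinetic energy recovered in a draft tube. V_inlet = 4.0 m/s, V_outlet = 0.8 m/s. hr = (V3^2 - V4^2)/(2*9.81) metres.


hr = (4.0^2 - 0.8^2) / (2*9.81) = 0.7829 m


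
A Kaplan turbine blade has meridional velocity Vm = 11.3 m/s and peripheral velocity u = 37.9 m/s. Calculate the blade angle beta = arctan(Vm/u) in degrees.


beta = arctan(11.3 / 37.9) = 16.6021 degrees


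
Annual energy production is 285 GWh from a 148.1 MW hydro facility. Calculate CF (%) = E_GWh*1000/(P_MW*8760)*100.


CF = 285 * 1000 / (148.1 * 8760) * 100 = 21.9678 %


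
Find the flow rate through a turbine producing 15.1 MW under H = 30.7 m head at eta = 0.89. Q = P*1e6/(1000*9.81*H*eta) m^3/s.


Q = 15.1 * 1e6 / (1000 * 9.81 * 30.7 * 0.89) = 56.3352 m^3/s


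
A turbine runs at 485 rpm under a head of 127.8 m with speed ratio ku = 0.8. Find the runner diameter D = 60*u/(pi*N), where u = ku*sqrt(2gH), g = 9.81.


u = 0.8 * sqrt(2*9.81*127.8) = 40.0594 m/s
D = 60 * 40.0594 / (pi * 485) = 1.5775 m


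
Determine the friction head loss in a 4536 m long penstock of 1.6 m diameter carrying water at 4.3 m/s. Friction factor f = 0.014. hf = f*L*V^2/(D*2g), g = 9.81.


hf = 0.014 * 4536 * 4.3^2 / (1.6 * 2 * 9.81) = 37.4041 m


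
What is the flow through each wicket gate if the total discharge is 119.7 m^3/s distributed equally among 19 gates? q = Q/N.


q = 119.7 / 19 = 6.3000 m^3/s


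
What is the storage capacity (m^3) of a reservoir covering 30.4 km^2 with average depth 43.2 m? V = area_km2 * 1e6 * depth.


V = 30.4 * 1e6 * 43.2 = 1.3133e+09 m^3


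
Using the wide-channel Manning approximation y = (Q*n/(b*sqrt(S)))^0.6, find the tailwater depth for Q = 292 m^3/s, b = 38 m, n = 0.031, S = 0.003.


y = (292 * 0.031 / (38 * 0.003^0.5))^0.6 = 2.4157 m


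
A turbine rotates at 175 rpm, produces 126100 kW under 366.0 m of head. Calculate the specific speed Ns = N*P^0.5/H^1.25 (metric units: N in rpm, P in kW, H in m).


Ns = 175 * 126100^0.5 / 366.0^1.25 = 38.8190


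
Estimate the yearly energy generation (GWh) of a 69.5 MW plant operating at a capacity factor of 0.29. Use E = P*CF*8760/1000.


E = 69.5 * 0.29 * 8760 / 1000 = 176.5578 GWh


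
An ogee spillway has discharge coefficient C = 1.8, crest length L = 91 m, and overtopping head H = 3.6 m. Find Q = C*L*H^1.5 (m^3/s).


Q = 1.8 * 91 * 3.6^1.5 = 1118.8391 m^3/s


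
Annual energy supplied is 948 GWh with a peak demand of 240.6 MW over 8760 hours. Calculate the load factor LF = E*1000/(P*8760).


LF = 948 * 1000 / (240.6 * 8760) = 0.4498


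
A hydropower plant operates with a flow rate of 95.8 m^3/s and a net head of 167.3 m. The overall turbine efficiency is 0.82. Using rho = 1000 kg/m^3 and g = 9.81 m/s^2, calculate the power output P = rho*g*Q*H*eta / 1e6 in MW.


P = 1000 * 9.81 * 95.8 * 167.3 * 0.82 / 1e6 = 128.9271 MW


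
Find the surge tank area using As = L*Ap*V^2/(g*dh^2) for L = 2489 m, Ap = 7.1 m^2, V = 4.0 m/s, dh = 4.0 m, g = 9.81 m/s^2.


As = 2489 * 7.1 * 4.0^2 / (9.81 * 4.0^2) = 1801.4169 m^2


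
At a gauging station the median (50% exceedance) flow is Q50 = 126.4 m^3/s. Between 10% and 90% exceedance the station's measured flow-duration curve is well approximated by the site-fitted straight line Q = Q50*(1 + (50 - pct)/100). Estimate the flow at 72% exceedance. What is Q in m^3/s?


Q = 126.4 * (1 + (50 - 72)/100) = 98.5920 m^3/s


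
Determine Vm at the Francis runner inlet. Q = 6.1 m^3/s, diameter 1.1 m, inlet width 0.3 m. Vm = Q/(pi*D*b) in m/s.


Vm = 6.1 / (pi * 1.1 * 0.3) = 5.8839 m/s


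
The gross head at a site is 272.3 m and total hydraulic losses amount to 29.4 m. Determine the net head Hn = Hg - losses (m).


Hn = 272.3 - 29.4 = 242.9000 m


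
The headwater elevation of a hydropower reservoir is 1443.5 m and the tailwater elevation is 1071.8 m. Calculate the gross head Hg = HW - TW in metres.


Hg = 1443.5 - 1071.8 = 371.7000 m


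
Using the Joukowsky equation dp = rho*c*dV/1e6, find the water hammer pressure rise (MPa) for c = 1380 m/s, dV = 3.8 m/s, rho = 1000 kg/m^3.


dp = 1000 * 1380 * 3.8 / 1e6 = 5.2440 MPa


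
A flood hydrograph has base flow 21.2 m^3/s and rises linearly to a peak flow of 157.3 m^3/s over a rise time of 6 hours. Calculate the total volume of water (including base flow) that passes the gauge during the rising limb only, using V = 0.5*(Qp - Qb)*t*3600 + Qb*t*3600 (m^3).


V = 0.5*(157.3 - 21.2)*6*3600 + 21.2*6*3600 = 1.9278e+06 m^3


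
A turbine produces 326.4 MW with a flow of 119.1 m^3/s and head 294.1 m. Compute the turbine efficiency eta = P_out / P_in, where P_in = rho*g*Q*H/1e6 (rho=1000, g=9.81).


P_in = 1000 * 9.81 * 119.1 * 294.1 / 1e6 = 343.6179 MW
eta = 326.4 / 343.6179 = 0.9499


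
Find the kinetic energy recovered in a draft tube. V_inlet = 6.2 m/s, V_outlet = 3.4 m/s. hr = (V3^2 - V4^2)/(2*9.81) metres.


hr = (6.2^2 - 3.4^2) / (2*9.81) = 1.3700 m


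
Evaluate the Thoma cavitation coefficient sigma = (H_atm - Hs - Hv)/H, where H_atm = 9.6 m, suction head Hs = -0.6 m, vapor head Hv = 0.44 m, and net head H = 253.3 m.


sigma = (9.6 - (-0.6) - 0.44) / 253.3 = 0.0385


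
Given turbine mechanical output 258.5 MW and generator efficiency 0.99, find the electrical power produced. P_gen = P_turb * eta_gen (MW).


P_gen = 258.5 * 0.99 = 255.9150 MW


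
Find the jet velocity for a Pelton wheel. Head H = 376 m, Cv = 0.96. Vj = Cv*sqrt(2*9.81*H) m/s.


Vj = 0.96 * sqrt(2*9.81*376) = 82.4546 m/s


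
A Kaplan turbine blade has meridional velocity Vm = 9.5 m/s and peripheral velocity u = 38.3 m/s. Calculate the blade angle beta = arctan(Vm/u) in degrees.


beta = arctan(9.5 / 38.3) = 13.9306 degrees


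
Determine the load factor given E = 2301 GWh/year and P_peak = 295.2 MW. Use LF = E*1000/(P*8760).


LF = 2301 * 1000 / (295.2 * 8760) = 0.8898


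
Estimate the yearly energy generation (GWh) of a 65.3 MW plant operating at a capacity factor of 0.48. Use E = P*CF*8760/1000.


E = 65.3 * 0.48 * 8760 / 1000 = 274.5734 GWh


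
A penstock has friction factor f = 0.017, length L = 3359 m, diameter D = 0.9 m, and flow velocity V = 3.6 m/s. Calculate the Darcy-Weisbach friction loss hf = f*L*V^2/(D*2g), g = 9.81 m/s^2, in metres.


hf = 0.017 * 3359 * 3.6^2 / (0.9 * 2 * 9.81) = 41.9105 m


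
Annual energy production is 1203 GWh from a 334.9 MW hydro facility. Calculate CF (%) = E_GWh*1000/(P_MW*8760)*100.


CF = 1203 * 1000 / (334.9 * 8760) * 100 = 41.0059 %


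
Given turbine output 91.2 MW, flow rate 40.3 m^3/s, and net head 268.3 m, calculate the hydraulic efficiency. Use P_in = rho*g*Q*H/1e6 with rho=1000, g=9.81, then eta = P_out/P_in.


P_in = 1000 * 9.81 * 40.3 * 268.3 / 1e6 = 106.0705 MW
eta = 91.2 / 106.0705 = 0.8598


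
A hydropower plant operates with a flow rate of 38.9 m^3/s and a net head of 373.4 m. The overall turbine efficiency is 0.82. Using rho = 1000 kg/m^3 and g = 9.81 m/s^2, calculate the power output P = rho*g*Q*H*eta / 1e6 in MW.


P = 1000 * 9.81 * 38.9 * 373.4 * 0.82 / 1e6 = 116.8441 MW


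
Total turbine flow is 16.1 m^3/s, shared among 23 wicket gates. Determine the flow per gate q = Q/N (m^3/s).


q = 16.1 / 23 = 0.7000 m^3/s


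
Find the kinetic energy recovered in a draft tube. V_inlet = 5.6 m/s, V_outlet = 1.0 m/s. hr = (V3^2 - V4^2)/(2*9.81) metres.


hr = (5.6^2 - 1.0^2) / (2*9.81) = 1.5474 m


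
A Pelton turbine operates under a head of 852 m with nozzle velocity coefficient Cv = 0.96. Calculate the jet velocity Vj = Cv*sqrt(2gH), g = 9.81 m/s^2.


Vj = 0.96 * sqrt(2*9.81*852) = 124.1196 m/s


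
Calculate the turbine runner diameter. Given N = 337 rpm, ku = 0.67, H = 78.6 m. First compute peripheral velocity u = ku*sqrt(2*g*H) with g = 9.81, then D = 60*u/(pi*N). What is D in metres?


u = 0.67 * sqrt(2*9.81*78.6) = 26.3109 m/s
D = 60 * 26.3109 / (pi * 337) = 1.4911 m


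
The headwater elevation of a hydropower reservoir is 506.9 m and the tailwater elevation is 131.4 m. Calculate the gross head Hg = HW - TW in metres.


Hg = 506.9 - 131.4 = 375.5000 m


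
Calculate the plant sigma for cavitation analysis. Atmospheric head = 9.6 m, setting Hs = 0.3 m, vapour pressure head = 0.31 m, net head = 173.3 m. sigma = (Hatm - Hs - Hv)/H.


sigma = (9.6 - 0.3 - 0.31) / 173.3 = 0.0519


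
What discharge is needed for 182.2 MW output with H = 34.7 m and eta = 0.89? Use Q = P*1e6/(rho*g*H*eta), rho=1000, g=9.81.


Q = 182.2 * 1e6 / (1000 * 9.81 * 34.7 * 0.89) = 601.3951 m^3/s


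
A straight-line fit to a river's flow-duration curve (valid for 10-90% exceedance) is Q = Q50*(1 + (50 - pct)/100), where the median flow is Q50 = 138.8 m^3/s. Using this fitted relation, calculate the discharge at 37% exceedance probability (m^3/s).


Q = 138.8 * (1 + (50 - 37)/100) = 156.8440 m^3/s


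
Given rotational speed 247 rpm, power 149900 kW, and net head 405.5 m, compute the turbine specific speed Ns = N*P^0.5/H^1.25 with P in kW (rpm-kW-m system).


Ns = 247 * 149900^0.5 / 405.5^1.25 = 52.5544


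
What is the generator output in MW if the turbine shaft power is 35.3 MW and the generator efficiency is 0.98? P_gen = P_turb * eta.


P_gen = 35.3 * 0.98 = 34.5940 MW


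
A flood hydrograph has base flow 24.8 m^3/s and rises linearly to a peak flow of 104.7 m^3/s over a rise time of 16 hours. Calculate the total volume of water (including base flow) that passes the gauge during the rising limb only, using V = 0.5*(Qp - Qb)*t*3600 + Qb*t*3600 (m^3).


V = 0.5*(104.7 - 24.8)*16*3600 + 24.8*16*3600 = 3.7296e+06 m^3


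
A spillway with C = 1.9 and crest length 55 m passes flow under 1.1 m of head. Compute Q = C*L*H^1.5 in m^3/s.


Q = 1.9 * 55 * 1.1^1.5 = 120.5606 m^3/s


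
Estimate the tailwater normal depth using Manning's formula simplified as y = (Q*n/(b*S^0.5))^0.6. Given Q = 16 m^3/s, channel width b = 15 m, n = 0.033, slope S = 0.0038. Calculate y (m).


y = (16 * 0.033 / (15 * 0.0038^0.5))^0.6 = 0.7145 m


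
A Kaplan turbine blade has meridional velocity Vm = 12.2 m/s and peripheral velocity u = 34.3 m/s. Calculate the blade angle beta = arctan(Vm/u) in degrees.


beta = arctan(12.2 / 34.3) = 19.5797 degrees


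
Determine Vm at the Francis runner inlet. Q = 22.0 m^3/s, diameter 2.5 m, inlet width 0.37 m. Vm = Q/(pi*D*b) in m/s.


Vm = 22.0 / (pi * 2.5 * 0.37) = 7.5706 m/s


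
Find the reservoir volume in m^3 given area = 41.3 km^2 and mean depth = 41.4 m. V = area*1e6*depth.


V = 41.3 * 1e6 * 41.4 = 1.7098e+09 m^3


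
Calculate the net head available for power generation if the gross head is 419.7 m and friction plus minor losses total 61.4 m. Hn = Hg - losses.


Hn = 419.7 - 61.4 = 358.3000 m


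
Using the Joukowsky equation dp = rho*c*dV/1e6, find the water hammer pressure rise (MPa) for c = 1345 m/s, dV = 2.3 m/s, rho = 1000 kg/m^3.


dp = 1000 * 1345 * 2.3 / 1e6 = 3.0935 MPa


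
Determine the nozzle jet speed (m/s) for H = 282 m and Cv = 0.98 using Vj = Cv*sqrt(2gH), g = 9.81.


Vj = 0.98 * sqrt(2*9.81*282) = 72.8954 m/s


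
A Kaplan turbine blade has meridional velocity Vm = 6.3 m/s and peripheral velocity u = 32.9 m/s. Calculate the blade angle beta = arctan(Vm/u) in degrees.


beta = arctan(6.3 / 32.9) = 10.8403 degrees


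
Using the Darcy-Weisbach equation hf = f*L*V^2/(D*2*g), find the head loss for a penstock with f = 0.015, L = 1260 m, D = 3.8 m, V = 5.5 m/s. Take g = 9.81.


hf = 0.015 * 1260 * 5.5^2 / (3.8 * 2 * 9.81) = 7.6684 m


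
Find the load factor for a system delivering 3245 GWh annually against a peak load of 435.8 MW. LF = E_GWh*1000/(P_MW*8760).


LF = 3245 * 1000 / (435.8 * 8760) = 0.8500


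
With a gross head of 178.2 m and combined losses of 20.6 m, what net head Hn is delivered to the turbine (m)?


Hn = 178.2 - 20.6 = 157.6000 m


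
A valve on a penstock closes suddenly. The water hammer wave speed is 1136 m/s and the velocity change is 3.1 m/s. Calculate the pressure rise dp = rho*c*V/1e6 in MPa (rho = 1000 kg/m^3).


dp = 1000 * 1136 * 3.1 / 1e6 = 3.5216 MPa
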